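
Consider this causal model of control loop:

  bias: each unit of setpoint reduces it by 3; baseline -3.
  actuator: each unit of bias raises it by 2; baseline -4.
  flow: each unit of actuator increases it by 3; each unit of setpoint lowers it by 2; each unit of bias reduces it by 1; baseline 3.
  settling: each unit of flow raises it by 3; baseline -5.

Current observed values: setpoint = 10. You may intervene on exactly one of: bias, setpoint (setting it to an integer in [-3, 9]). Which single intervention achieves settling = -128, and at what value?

set setpoint = 1

Intervening on bias: settling = 15*bias - 92. Reaching -128 requires bias = -12/5, not an integer.
Intervening on setpoint: with other inputs at their observed values, settling = -51*setpoint - 77. Solving for -128 gives setpoint = 1, within [-3, 9].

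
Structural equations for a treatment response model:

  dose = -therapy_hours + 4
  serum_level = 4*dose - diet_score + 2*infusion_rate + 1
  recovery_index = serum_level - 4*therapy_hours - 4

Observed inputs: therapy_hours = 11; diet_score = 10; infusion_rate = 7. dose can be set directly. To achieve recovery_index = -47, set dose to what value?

dose = -1

Intervening on dose fixes its value directly, overriding its dependence on therapy_hours.
Substituting into the serum_level equation gives serum_level = 4*dose + 5.
Substituting into the recovery_index equation gives recovery_index = 4*dose - 43.
Solve 4*dose - 43 = -47: dose = (-47 + 43) / 4 = -1.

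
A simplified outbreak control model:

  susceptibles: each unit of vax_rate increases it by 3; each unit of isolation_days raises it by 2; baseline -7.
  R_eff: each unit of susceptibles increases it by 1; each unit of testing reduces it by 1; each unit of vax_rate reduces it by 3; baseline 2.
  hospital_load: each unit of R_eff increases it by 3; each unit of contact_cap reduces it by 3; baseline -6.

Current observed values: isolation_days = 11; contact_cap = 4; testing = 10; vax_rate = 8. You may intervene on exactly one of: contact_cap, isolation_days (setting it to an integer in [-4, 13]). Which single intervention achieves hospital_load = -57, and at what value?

Intervening on contact_cap: hospital_load = -3*contact_cap + 15. Reaching -57 requires contact_cap = 24, outside [-4, 13].
Intervening on isolation_days: with other inputs at their observed values, hospital_load = 6*isolation_days - 63. Solving for -57 gives isolation_days = 1, within [-4, 13].

set isolation_days = 1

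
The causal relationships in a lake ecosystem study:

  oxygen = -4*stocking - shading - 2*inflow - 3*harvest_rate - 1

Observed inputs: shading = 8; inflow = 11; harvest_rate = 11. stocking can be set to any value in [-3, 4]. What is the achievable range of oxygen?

-80 to -52

Substituting into the oxygen equation gives oxygen = -4*stocking - 64.
Linear in stocking, so extremes are at the endpoints: stocking = -3 gives oxygen = -52; stocking = 4 gives oxygen = -80.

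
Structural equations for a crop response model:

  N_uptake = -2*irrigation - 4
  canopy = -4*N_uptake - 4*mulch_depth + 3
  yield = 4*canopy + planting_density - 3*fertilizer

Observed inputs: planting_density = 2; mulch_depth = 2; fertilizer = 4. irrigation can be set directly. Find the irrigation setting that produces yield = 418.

Substituting into the canopy equation gives canopy = 8*irrigation + 11.
So yield = 32*irrigation + 34.
Solve 32*irrigation + 34 = 418: irrigation = (418 - 34) / 32 = 12.

irrigation = 12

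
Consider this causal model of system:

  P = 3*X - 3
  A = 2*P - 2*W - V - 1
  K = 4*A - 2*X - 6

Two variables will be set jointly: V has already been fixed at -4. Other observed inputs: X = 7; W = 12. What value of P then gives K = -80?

With V held at -4:
Intervening on P fixes its value directly, overriding its dependence on X.
Substituting into the A equation gives A = 2*P - 21.
This gives K = 8*P - 104.
Solve 8*P - 104 = -80: P = (-80 + 104) / 8 = 3.

P = 3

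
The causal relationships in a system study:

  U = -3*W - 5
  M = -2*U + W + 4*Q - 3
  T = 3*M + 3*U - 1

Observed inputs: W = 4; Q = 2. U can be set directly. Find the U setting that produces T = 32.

U = -2

Intervening on U fixes its value directly, overriding its dependence on W.
Substituting into the M equation gives M = -2*U + 9.
T becomes -3*U + 26.
Solve -3*U + 26 = 32: U = (32 - 26) / -3 = -2.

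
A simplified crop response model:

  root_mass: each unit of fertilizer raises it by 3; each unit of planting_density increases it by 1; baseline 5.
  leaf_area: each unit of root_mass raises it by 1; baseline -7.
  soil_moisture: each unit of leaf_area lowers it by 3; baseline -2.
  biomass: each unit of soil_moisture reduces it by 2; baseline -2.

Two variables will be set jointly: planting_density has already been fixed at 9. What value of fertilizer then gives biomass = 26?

fertilizer = -1

With planting_density held at 9:
Substituting into the root_mass equation gives root_mass = 3*fertilizer + 14.
Substituting into the leaf_area equation gives leaf_area = 3*fertilizer + 7.
So soil_moisture = -9*fertilizer - 23.
Substituting into the biomass equation gives biomass = 18*fertilizer + 44.
Solve 18*fertilizer + 44 = 26: fertilizer = (26 - 44) / 18 = -1.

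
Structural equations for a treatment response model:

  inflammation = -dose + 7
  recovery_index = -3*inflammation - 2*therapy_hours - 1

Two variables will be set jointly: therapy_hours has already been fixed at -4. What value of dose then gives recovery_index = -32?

dose = -6

With therapy_hours held at -4:
Substituting into the recovery_index equation gives recovery_index = 3*dose - 14.
Solve 3*dose - 14 = -32: dose = (-32 + 14) / 3 = -6.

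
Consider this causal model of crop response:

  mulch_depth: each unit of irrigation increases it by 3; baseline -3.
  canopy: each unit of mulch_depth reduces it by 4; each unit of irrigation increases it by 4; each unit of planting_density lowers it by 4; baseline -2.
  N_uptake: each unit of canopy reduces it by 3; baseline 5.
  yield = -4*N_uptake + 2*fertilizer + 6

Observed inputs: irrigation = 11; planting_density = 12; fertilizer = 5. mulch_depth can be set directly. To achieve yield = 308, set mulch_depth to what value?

Intervening on mulch_depth fixes its value directly, overriding its dependence on irrigation.
Substituting into the canopy equation gives canopy = -4*mulch_depth - 6.
Substituting into the N_uptake equation gives N_uptake = 12*mulch_depth + 23.
Substituting into the yield equation gives yield = -48*mulch_depth - 76.
Solve -48*mulch_depth - 76 = 308: mulch_depth = (308 + 76) / -48 = -8.

mulch_depth = -8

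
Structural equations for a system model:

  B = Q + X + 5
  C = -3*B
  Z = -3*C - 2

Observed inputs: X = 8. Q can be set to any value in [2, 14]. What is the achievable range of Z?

133 to 241

Substituting into the B equation gives B = Q + 13.
Substituting into the C equation gives C = -3*Q - 39.
Substituting into the Z equation gives Z = 9*Q + 115.
Linear in Q, so extremes are at the endpoints: Q = 2 gives Z = 133; Q = 14 gives Z = 241.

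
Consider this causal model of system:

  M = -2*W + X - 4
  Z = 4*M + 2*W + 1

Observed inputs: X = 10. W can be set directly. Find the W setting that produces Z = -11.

Substituting into the M equation gives M = -2*W + 6.
So Z = -6*W + 25.
Solve -6*W + 25 = -11: W = (-11 - 25) / -6 = 6.

W = 6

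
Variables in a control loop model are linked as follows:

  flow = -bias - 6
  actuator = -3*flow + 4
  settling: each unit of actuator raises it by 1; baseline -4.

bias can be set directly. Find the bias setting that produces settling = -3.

Substituting into the actuator equation gives actuator = 3*bias + 22.
Substituting into the settling equation gives settling = 3*bias + 18.
Solve 3*bias + 18 = -3: bias = (-3 - 18) / 3 = -7.

bias = -7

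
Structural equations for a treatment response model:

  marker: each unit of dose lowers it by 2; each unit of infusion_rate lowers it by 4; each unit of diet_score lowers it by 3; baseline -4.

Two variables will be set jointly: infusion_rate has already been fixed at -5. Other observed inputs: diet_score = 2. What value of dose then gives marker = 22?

With infusion_rate held at -5:
Substituting into the marker equation gives marker = -2*dose + 10.
Solve -2*dose + 10 = 22: dose = (22 - 10) / -2 = -6.

dose = -6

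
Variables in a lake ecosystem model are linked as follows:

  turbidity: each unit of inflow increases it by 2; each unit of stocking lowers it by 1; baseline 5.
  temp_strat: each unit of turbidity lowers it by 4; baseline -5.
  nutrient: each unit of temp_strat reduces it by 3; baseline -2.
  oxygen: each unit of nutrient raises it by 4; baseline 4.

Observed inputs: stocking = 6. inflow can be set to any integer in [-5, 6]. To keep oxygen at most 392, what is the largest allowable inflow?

inflow = 4

Substituting into the turbidity equation gives turbidity = 2*inflow - 1.
Substituting into the temp_strat equation gives temp_strat = -8*inflow - 1.
Substituting into the nutrient equation gives nutrient = 24*inflow + 1.
Substituting into the oxygen equation gives oxygen = 96*inflow + 8.
Require 96*inflow + 8 ≤ 392, so inflow ≤ 4.
The largest integer in [-5, 6] satisfying this is 4.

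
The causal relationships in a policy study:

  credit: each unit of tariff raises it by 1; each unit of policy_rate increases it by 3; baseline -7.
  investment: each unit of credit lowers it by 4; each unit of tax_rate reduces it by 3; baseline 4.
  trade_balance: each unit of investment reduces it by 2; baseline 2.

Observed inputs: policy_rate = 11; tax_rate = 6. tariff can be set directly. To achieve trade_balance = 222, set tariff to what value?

Substituting into the credit equation gives credit = tariff + 26.
This gives investment = -4*tariff - 118.
Substituting into the trade_balance equation gives trade_balance = 8*tariff + 238.
Solve 8*tariff + 238 = 222: tariff = (222 - 238) / 8 = -2.

tariff = -2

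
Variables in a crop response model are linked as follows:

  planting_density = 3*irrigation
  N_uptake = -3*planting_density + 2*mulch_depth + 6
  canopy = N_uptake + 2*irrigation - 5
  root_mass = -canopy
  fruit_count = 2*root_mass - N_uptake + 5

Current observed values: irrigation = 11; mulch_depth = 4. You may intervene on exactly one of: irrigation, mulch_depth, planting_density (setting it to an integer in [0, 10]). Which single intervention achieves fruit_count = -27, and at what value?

set irrigation = 0

Intervening on irrigation: with other inputs at their observed values, fruit_count = 23*irrigation - 27. Solving for -27 gives irrigation = 0, within [0, 10].
Intervening on mulch_depth: fruit_count = -6*mulch_depth + 250. Reaching -27 requires mulch_depth = 277/6, not an integer.
Intervening on planting_density: fruit_count = 9*planting_density - 71. Reaching -27 requires planting_density = 44/9, not an integer.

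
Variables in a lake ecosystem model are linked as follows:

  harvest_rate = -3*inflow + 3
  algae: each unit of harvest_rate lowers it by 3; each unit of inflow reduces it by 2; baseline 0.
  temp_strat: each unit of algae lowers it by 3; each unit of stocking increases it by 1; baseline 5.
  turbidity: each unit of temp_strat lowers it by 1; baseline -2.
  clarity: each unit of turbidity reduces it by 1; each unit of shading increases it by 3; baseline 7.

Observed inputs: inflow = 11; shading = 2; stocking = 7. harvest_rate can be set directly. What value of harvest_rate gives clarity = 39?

harvest_rate = -6

Intervening on harvest_rate fixes its value directly, overriding its dependence on inflow.
Substituting into the algae equation gives algae = -3*harvest_rate - 22.
So temp_strat = 9*harvest_rate + 78.
turbidity becomes -9*harvest_rate - 80.
Substituting into the clarity equation gives clarity = 9*harvest_rate + 93.
Solve 9*harvest_rate + 93 = 39: harvest_rate = (39 - 93) / 9 = -6.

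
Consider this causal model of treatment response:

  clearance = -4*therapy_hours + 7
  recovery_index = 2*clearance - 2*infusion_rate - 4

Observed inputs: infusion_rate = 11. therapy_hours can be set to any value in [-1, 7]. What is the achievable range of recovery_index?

-68 to -4

Substituting into the recovery_index equation gives recovery_index = -8*therapy_hours - 12.
Linear in therapy_hours, so extremes are at the endpoints: therapy_hours = -1 gives recovery_index = -4; therapy_hours = 7 gives recovery_index = -68.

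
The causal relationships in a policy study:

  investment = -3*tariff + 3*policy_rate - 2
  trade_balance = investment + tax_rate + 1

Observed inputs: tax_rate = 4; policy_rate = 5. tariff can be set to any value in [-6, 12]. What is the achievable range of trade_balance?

Substituting into the investment equation gives investment = -3*tariff + 13.
Substituting into the trade_balance equation gives trade_balance = -3*tariff + 18.
Linear in tariff, so extremes are at the endpoints: tariff = -6 gives trade_balance = 36; tariff = 12 gives trade_balance = -18.

-18 to 36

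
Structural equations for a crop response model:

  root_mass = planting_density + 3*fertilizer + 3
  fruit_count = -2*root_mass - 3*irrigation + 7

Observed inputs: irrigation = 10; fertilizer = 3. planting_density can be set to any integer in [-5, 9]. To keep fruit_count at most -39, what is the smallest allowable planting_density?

Substituting into the root_mass equation gives root_mass = planting_density + 12.
fruit_count becomes -2*planting_density - 47.
Require -2*planting_density - 47 ≤ -39, so planting_density ≥ -4.
The smallest integer in [-5, 9] satisfying this is -4.

planting_density = -4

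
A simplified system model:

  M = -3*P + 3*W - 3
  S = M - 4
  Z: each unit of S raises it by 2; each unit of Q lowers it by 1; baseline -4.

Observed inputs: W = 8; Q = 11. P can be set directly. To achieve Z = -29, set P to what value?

P = 8

Substituting into the M equation gives M = -3*P + 21.
Substituting into the S equation gives S = -3*P + 17.
Z becomes -6*P + 19.
Solve -6*P + 19 = -29: P = (-29 - 19) / -6 = 8.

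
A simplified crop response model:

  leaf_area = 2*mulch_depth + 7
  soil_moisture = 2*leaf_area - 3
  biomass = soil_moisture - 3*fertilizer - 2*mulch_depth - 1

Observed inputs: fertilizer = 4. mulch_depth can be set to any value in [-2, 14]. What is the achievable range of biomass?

Substituting into the soil_moisture equation gives soil_moisture = 4*mulch_depth + 11.
Substituting into the biomass equation gives biomass = 2*mulch_depth - 2.
Linear in mulch_depth, so extremes are at the endpoints: mulch_depth = -2 gives biomass = -6; mulch_depth = 14 gives biomass = 26.

-6 to 26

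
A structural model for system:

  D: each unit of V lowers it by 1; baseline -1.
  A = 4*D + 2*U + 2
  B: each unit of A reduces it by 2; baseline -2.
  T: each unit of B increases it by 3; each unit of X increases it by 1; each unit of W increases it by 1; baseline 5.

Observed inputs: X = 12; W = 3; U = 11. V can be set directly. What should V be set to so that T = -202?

V = -4

Substituting into the A equation gives A = -4*V + 20.
B becomes 8*V - 42.
Substituting into the T equation gives T = 24*V - 106.
Solve 24*V - 106 = -202: V = (-202 + 106) / 24 = -4.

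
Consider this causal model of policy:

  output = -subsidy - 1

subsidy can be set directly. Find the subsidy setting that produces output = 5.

Solve -subsidy - 1 = 5: subsidy = (5 + 1) / -1 = -6.

subsidy = -6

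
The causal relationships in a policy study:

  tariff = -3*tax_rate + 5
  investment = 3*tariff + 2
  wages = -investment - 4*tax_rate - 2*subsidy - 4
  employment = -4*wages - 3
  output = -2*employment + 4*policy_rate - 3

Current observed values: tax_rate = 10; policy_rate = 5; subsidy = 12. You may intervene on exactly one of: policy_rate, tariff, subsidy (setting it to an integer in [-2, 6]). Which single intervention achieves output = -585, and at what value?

set tariff = 2

Intervening on policy_rate: output = 4*policy_rate + 43. Reaching -585 requires policy_rate = -157, outside [-2, 6].
Intervening on tariff: with other inputs at their observed values, output = -24*tariff - 537. Solving for -585 gives tariff = 2, within [-2, 6].
Intervening on subsidy: output = -16*subsidy + 255. Reaching -585 requires subsidy = 105/2, not an integer.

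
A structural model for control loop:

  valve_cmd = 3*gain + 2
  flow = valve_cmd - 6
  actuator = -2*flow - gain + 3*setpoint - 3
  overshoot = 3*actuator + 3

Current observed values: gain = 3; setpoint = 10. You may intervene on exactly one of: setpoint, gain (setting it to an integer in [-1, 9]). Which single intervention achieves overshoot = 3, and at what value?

set gain = 5

Intervening on setpoint: overshoot = 9*setpoint - 45. Reaching 3 requires setpoint = 16/3, not an integer.
Intervening on gain: with other inputs at their observed values, overshoot = -21*gain + 108. Solving for 3 gives gain = 5, within [-1, 9].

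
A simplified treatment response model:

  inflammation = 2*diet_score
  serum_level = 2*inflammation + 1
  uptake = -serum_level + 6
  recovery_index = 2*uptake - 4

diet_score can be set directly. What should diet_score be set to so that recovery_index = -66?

Substituting into the serum_level equation gives serum_level = 4*diet_score + 1.
So uptake = -4*diet_score + 5.
Substituting into the recovery_index equation gives recovery_index = -8*diet_score + 6.
Solve -8*diet_score + 6 = -66: diet_score = (-66 - 6) / -8 = 9.

diet_score = 9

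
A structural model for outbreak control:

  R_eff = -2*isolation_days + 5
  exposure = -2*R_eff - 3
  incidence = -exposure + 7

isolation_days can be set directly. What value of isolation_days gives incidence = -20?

isolation_days = 10

Substituting into the exposure equation gives exposure = 4*isolation_days - 13.
So incidence = -4*isolation_days + 20.
Solve -4*isolation_days + 20 = -20: isolation_days = (-20 - 20) / -4 = 10.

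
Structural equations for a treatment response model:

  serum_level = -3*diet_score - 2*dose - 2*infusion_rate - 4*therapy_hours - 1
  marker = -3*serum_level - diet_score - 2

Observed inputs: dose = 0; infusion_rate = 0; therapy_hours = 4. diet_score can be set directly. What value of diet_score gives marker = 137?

Substituting into the serum_level equation gives serum_level = -3*diet_score - 17.
This gives marker = 8*diet_score + 49.
Solve 8*diet_score + 49 = 137: diet_score = (137 - 49) / 8 = 11.

diet_score = 11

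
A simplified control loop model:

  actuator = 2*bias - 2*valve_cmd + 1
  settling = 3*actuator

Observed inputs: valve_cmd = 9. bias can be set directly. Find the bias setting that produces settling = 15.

bias = 11

Substituting into the actuator equation gives actuator = 2*bias - 17.
Substituting into the settling equation gives settling = 6*bias - 51.
Solve 6*bias - 51 = 15: bias = (15 + 51) / 6 = 11.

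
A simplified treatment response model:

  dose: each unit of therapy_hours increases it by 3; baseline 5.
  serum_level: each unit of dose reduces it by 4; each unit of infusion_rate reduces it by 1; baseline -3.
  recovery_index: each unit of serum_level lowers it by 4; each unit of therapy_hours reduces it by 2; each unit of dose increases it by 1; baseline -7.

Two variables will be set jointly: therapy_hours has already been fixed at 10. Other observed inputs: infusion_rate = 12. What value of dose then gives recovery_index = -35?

dose = -4

With therapy_hours held at 10:
Intervening on dose fixes its value directly, overriding its dependence on therapy_hours.
Substituting into the serum_level equation gives serum_level = -4*dose - 15.
This gives recovery_index = 17*dose + 33.
Solve 17*dose + 33 = -35: dose = (-35 - 33) / 17 = -4.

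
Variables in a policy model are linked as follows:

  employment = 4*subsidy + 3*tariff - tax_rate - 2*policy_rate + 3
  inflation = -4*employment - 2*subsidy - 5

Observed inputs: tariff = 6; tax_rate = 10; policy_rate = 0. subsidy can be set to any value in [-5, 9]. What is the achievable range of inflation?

Substituting into the employment equation gives employment = 4*subsidy + 11.
Substituting into the inflation equation gives inflation = -18*subsidy - 49.
Linear in subsidy, so extremes are at the endpoints: subsidy = -5 gives inflation = 41; subsidy = 9 gives inflation = -211.

-211 to 41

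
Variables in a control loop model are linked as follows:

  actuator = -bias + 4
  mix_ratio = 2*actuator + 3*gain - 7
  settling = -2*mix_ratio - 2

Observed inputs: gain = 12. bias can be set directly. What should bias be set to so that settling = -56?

bias = 5

Substituting into the mix_ratio equation gives mix_ratio = -2*bias + 37.
This gives settling = 4*bias - 76.
Solve 4*bias - 76 = -56: bias = (-56 + 76) / 4 = 5.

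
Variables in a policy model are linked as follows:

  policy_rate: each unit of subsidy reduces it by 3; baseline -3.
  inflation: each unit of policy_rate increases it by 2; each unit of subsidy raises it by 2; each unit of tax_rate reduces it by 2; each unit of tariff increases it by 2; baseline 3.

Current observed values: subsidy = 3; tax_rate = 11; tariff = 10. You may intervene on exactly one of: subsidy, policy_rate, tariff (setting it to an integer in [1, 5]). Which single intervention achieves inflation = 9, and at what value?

set policy_rate = 1

Intervening on subsidy: inflation = -4*subsidy - 5. Reaching 9 requires subsidy = -7/2, not an integer.
Intervening on policy_rate: with other inputs at their observed values, inflation = 2*policy_rate + 7. Solving for 9 gives policy_rate = 1, within [1, 5].
Intervening on tariff: inflation = 2*tariff - 37. Reaching 9 requires tariff = 23, outside [1, 5].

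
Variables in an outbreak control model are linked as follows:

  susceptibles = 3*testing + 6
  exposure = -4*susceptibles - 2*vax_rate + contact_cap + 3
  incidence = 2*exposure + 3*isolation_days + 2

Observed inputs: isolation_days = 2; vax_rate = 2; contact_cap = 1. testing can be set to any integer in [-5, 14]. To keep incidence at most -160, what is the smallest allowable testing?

testing = 5

Substituting into the exposure equation gives exposure = -12*testing - 24.
Substituting into the incidence equation gives incidence = -24*testing - 40.
Require -24*testing - 40 ≤ -160, so testing ≥ 5.
The smallest integer in [-5, 14] satisfying this is 5.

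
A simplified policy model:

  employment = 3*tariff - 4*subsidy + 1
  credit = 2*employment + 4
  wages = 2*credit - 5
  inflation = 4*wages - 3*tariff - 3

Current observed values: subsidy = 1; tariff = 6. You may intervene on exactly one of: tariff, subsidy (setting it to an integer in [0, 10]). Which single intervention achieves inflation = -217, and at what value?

set subsidy = 8

Intervening on tariff: inflation = 45*tariff - 39. Reaching -217 requires tariff = -178/45, not an integer.
Intervening on subsidy: with other inputs at their observed values, inflation = -64*subsidy + 295. Solving for -217 gives subsidy = 8, within [0, 10].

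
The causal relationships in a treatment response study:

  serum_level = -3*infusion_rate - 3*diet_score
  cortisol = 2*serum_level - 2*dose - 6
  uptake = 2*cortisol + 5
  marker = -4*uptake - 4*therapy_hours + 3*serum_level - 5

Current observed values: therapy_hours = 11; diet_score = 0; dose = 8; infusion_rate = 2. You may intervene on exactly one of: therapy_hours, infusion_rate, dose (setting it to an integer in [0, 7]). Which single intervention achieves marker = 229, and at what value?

set therapy_hours = 0

Intervening on therapy_hours: with other inputs at their observed values, marker = -4*therapy_hours + 229. Solving for 229 gives therapy_hours = 0, within [0, 7].
Intervening on infusion_rate: marker = 39*infusion_rate + 107. Reaching 229 requires infusion_rate = 122/39, not an integer.
Intervening on dose: marker = 16*dose + 57. Reaching 229 requires dose = 43/4, not an integer.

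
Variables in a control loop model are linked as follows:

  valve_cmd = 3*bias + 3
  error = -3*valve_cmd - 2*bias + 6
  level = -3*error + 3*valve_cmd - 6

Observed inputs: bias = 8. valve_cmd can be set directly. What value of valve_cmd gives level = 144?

Intervening on valve_cmd fixes its value directly, overriding its dependence on bias.
Substituting into the error equation gives error = -3*valve_cmd - 10.
Substituting into the level equation gives level = 12*valve_cmd + 24.
Solve 12*valve_cmd + 24 = 144: valve_cmd = (144 - 24) / 12 = 10.

valve_cmd = 10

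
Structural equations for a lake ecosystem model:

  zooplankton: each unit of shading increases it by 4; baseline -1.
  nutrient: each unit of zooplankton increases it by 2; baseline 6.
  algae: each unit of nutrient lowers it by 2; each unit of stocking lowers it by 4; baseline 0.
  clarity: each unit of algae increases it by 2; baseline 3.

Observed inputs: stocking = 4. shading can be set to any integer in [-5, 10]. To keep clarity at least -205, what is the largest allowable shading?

shading = 5

Substituting into the nutrient equation gives nutrient = 8*shading + 4.
algae becomes -16*shading - 24.
Substituting into the clarity equation gives clarity = -32*shading - 45.
Require -32*shading - 45 ≥ -205, so shading ≤ 5.
The largest integer in [-5, 10] satisfying this is 5.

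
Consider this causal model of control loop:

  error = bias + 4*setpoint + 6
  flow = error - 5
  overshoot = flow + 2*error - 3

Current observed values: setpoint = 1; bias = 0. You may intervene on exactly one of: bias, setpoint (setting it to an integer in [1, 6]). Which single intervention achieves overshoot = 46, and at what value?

Intervening on bias: overshoot = 3*bias + 22. Reaching 46 requires bias = 8, outside [1, 6].
Intervening on setpoint: with other inputs at their observed values, overshoot = 12*setpoint + 10. Solving for 46 gives setpoint = 3, within [1, 6].

set setpoint = 3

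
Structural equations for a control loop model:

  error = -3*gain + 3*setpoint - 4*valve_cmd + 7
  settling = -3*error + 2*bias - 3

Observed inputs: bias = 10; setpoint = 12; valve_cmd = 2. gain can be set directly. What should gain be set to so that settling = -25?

Substituting into the error equation gives error = -3*gain + 35.
settling becomes 9*gain - 88.
Solve 9*gain - 88 = -25: gain = (-25 + 88) / 9 = 7.

gain = 7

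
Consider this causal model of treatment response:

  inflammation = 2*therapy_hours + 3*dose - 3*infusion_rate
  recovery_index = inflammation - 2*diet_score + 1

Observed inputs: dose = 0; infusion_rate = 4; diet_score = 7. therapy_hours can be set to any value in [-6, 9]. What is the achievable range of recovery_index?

Substituting into the inflammation equation gives inflammation = 2*therapy_hours - 12.
So recovery_index = 2*therapy_hours - 25.
Linear in therapy_hours, so extremes are at the endpoints: therapy_hours = -6 gives recovery_index = -37; therapy_hours = 9 gives recovery_index = -7.

-37 to -7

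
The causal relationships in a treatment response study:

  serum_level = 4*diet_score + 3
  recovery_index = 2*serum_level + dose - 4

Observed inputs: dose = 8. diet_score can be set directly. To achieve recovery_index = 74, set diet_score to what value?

Substituting into the recovery_index equation gives recovery_index = 8*diet_score + 10.
Solve 8*diet_score + 10 = 74: diet_score = (74 - 10) / 8 = 8.

diet_score = 8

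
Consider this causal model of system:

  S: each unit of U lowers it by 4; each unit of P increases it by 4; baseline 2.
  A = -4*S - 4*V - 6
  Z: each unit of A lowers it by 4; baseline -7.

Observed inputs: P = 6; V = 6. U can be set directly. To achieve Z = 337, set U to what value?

Substituting into the S equation gives S = -4*U + 26.
Substituting into the A equation gives A = 16*U - 134.
Substituting into the Z equation gives Z = -64*U + 529.
Solve -64*U + 529 = 337: U = (337 - 529) / -64 = 3.

U = 3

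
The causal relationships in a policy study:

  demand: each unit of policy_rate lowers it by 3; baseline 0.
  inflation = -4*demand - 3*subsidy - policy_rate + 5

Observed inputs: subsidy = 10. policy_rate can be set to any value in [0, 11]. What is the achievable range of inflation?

Substituting into the inflation equation gives inflation = 11*policy_rate - 25.
Linear in policy_rate, so extremes are at the endpoints: policy_rate = 0 gives inflation = -25; policy_rate = 11 gives inflation = 96.

-25 to 96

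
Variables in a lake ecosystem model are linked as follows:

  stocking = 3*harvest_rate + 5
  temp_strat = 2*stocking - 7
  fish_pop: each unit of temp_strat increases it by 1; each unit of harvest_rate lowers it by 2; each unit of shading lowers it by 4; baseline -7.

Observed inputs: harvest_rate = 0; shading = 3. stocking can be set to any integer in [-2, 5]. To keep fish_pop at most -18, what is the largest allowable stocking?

stocking = 4

Intervening on stocking fixes its value directly, overriding its dependence on harvest_rate.
Substituting into the fish_pop equation gives fish_pop = 2*stocking - 26.
Require 2*stocking - 26 ≤ -18, so stocking ≤ 4.
The largest integer in [-2, 5] satisfying this is 4.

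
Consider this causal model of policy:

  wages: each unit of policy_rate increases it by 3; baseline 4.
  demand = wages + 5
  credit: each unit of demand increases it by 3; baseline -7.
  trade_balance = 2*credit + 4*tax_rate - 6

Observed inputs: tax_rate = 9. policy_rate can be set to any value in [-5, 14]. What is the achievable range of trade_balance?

-20 to 322

Substituting into the demand equation gives demand = 3*policy_rate + 9.
So credit = 9*policy_rate + 20.
So trade_balance = 18*policy_rate + 70.
Linear in policy_rate, so extremes are at the endpoints: policy_rate = -5 gives trade_balance = -20; policy_rate = 14 gives trade_balance = 322.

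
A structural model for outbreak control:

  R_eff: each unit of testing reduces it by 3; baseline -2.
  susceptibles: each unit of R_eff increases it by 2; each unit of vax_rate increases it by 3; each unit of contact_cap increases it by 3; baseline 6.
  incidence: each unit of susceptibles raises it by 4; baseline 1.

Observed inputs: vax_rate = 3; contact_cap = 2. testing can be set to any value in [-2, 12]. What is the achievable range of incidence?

Substituting into the susceptibles equation gives susceptibles = -6*testing + 17.
Substituting into the incidence equation gives incidence = -24*testing + 69.
Linear in testing, so extremes are at the endpoints: testing = -2 gives incidence = 117; testing = 12 gives incidence = -219.

-219 to 117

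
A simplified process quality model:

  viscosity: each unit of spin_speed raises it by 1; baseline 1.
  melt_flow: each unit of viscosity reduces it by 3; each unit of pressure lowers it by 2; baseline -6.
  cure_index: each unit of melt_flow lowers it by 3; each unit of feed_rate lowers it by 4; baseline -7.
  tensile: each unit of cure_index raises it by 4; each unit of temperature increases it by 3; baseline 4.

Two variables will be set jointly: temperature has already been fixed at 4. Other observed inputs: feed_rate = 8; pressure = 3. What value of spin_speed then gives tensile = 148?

spin_speed = 3

With temperature held at 4:
Substituting into the melt_flow equation gives melt_flow = -3*spin_speed - 15.
Substituting into the cure_index equation gives cure_index = 9*spin_speed + 6.
This gives tensile = 36*spin_speed + 40.
Solve 36*spin_speed + 40 = 148: spin_speed = (148 - 40) / 36 = 3.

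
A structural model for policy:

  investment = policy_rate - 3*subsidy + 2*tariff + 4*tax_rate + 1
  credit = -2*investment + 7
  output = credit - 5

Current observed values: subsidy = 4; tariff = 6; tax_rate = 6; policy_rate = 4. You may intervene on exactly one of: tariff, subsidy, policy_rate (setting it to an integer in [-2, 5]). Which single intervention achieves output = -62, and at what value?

set subsidy = 3

Intervening on tariff: output = -4*tariff - 32. Reaching -62 requires tariff = 15/2, not an integer.
Intervening on subsidy: with other inputs at their observed values, output = 6*subsidy - 80. Solving for -62 gives subsidy = 3, within [-2, 5].
Intervening on policy_rate: output = -2*policy_rate - 48. Reaching -62 requires policy_rate = 7, outside [-2, 5].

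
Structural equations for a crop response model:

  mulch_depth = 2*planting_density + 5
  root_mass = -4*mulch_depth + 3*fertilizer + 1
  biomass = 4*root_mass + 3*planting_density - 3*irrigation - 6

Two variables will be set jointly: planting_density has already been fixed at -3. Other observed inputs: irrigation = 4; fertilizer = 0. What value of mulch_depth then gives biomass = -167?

With planting_density held at -3:
Intervening on mulch_depth fixes its value directly, overriding its dependence on planting_density.
Substituting into the root_mass equation gives root_mass = -4*mulch_depth + 1.
Substituting into the biomass equation gives biomass = -16*mulch_depth - 23.
Solve -16*mulch_depth - 23 = -167: mulch_depth = (-167 + 23) / -16 = 9.

mulch_depth = 9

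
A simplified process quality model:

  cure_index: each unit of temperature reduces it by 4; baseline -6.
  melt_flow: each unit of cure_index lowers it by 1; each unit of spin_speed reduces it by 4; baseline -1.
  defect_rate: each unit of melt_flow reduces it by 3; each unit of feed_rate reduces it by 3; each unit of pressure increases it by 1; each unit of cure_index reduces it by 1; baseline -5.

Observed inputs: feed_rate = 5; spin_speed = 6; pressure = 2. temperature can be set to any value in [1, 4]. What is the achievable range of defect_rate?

Substituting into the melt_flow equation gives melt_flow = 4*temperature - 19.
defect_rate becomes -8*temperature + 45.
Linear in temperature, so extremes are at the endpoints: temperature = 1 gives defect_rate = 37; temperature = 4 gives defect_rate = 13.

13 to 37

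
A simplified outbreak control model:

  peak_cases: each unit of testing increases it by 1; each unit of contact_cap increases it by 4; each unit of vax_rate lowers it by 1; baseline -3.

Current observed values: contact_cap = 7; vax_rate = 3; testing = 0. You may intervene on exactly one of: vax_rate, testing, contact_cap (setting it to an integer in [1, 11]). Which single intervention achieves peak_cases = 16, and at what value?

Intervening on vax_rate: with other inputs at their observed values, peak_cases = -vax_rate + 25. Solving for 16 gives vax_rate = 9, within [1, 11].
Intervening on testing: peak_cases = testing + 22. Reaching 16 requires testing = -6, outside [1, 11].
Intervening on contact_cap: peak_cases = 4*contact_cap - 6. Reaching 16 requires contact_cap = 11/2, not an integer.

set vax_rate = 9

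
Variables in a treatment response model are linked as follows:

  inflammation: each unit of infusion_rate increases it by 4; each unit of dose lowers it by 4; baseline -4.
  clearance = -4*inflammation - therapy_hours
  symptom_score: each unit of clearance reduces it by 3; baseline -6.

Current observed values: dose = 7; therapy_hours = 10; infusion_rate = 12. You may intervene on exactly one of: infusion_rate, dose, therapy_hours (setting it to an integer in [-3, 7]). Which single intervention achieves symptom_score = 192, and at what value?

Intervening on infusion_rate: symptom_score = 48*infusion_rate - 360. Reaching 192 requires infusion_rate = 23/2, not an integer.
Intervening on dose: symptom_score = -48*dose + 552. Reaching 192 requires dose = 15/2, not an integer.
Intervening on therapy_hours: with other inputs at their observed values, symptom_score = 3*therapy_hours + 186. Solving for 192 gives therapy_hours = 2, within [-3, 7].

set therapy_hours = 2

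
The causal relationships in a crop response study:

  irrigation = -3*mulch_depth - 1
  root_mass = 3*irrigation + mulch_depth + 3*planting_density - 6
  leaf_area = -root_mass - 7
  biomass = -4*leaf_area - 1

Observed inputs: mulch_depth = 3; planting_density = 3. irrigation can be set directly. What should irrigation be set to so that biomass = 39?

Intervening on irrigation fixes its value directly, overriding its dependence on mulch_depth.
Substituting into the root_mass equation gives root_mass = 3*irrigation + 6.
leaf_area becomes -3*irrigation - 13.
Substituting into the biomass equation gives biomass = 12*irrigation + 51.
Solve 12*irrigation + 51 = 39: irrigation = (39 - 51) / 12 = -1.

irrigation = -1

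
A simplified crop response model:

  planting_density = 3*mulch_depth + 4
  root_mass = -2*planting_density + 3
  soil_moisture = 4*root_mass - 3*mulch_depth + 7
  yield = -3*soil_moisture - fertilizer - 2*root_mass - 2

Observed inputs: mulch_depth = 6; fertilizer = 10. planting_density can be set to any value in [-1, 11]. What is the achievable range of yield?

Intervening on planting_density fixes its value directly, overriding its dependence on mulch_depth.
Substituting into the soil_moisture equation gives soil_moisture = -8*planting_density + 1.
Substituting into the yield equation gives yield = 28*planting_density - 21.
Linear in planting_density, so extremes are at the endpoints: planting_density = -1 gives yield = -49; planting_density = 11 gives yield = 287.

-49 to 287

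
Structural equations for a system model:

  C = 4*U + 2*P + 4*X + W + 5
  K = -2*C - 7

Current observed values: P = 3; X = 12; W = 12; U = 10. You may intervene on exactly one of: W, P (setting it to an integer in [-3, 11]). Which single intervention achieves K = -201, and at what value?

Intervening on W: with other inputs at their observed values, K = -2*W - 205. Solving for -201 gives W = -2, within [-3, 11].
Intervening on P: K = -4*P - 217. Reaching -201 requires P = -4, outside [-3, 11].

set W = -2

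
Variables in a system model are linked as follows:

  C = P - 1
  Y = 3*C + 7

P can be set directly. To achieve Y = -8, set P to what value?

P = -4

Substituting into the Y equation gives Y = 3*P + 4.
Solve 3*P + 4 = -8: P = (-8 - 4) / 3 = -4.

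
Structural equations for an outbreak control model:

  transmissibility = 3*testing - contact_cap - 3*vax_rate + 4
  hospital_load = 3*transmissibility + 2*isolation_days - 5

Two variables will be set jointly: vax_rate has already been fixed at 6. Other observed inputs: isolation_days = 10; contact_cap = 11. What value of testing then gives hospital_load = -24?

With vax_rate held at 6:
Substituting into the transmissibility equation gives transmissibility = 3*testing - 25.
hospital_load becomes 9*testing - 60.
Solve 9*testing - 60 = -24: testing = (-24 + 60) / 9 = 4.

testing = 4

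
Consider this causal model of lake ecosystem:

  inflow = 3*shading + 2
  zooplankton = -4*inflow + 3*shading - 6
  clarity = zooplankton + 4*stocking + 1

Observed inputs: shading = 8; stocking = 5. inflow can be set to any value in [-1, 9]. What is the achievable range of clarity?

3 to 43

Intervening on inflow fixes its value directly, overriding its dependence on shading.
Substituting into the zooplankton equation gives zooplankton = -4*inflow + 18.
Substituting into the clarity equation gives clarity = -4*inflow + 39.
Linear in inflow, so extremes are at the endpoints: inflow = -1 gives clarity = 43; inflow = 9 gives clarity = 3.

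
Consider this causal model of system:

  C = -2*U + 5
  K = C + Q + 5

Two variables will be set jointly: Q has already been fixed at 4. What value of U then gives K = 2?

U = 6

With Q held at 4:
Substituting into the K equation gives K = -2*U + 14.
Solve -2*U + 14 = 2: U = (2 - 14) / -2 = 6.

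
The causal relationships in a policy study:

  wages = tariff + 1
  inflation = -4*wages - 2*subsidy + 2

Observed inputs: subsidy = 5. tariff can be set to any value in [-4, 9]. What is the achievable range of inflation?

-48 to 4

Substituting into the inflation equation gives inflation = -4*tariff - 12.
Linear in tariff, so extremes are at the endpoints: tariff = -4 gives inflation = 4; tariff = 9 gives inflation = -48.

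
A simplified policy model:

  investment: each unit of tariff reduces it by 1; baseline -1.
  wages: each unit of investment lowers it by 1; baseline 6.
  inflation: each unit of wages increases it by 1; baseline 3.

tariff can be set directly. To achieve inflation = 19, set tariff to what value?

Substituting into the wages equation gives wages = tariff + 7.
So inflation = tariff + 10.
Solve tariff + 10 = 19: tariff = (19 - 10) / 1 = 9.

tariff = 9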